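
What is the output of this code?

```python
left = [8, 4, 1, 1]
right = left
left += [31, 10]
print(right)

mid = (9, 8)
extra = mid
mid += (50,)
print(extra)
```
[8, 4, 1, 1, 31, 10]
(9, 8)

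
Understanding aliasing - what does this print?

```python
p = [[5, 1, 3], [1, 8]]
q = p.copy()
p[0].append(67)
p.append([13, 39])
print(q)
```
[[5, 1, 3, 67], [1, 8]]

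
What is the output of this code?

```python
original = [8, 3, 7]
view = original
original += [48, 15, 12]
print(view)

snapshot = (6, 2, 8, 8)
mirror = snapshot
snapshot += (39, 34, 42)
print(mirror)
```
[8, 3, 7, 48, 15, 12]
(6, 2, 8, 8)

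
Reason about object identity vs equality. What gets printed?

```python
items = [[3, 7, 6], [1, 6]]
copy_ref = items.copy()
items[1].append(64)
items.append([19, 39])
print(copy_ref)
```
[[3, 7, 6], [1, 6, 64]]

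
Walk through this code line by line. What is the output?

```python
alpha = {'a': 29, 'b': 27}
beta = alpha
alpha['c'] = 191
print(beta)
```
{'a': 29, 'b': 27, 'c': 191}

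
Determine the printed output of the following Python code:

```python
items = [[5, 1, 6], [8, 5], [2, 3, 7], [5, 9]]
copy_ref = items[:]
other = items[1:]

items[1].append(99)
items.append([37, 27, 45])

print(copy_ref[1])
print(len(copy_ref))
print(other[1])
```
[8, 5, 99]
4
[2, 3, 7]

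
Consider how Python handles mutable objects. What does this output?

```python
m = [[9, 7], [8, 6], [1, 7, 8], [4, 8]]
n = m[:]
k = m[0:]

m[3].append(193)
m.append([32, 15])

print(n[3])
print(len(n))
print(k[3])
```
[4, 8, 193]
4
[4, 8, 193]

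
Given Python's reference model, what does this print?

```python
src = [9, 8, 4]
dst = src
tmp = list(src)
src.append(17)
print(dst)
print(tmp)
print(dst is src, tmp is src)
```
[9, 8, 4, 17]
[9, 8, 4]
True False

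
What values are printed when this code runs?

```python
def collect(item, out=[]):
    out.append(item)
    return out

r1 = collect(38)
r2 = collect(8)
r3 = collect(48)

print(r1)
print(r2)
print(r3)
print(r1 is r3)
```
[38, 8, 48]
[38, 8, 48]
[38, 8, 48]
True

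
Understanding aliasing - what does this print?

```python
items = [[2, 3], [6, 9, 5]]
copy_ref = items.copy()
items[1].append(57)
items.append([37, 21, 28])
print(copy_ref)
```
[[2, 3], [6, 9, 5, 57]]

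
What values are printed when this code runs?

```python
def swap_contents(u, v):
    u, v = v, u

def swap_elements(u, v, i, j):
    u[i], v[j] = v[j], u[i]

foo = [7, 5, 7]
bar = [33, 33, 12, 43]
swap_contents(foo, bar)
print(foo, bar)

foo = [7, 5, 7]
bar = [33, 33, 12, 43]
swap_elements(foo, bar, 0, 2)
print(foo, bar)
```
[7, 5, 7] [33, 33, 12, 43]
[12, 5, 7] [33, 33, 7, 43]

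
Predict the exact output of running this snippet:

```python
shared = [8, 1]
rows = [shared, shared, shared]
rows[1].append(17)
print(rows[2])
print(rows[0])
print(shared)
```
[8, 1, 17]
[8, 1, 17]
[8, 1, 17]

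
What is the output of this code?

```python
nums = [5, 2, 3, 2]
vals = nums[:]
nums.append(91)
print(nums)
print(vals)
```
[5, 2, 3, 2, 91]
[5, 2, 3, 2]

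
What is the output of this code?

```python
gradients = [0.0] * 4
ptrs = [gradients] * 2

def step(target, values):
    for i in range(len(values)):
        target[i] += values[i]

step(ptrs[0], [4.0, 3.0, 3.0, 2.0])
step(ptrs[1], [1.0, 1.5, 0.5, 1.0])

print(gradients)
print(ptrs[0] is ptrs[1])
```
[5.0, 4.5, 3.5, 3.0]
True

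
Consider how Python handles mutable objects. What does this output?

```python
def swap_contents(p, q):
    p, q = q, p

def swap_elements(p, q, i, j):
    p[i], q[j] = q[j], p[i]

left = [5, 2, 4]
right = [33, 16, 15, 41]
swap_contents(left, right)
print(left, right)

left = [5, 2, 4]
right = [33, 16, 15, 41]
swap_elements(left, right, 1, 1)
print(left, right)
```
[5, 2, 4] [33, 16, 15, 41]
[5, 16, 4] [33, 2, 15, 41]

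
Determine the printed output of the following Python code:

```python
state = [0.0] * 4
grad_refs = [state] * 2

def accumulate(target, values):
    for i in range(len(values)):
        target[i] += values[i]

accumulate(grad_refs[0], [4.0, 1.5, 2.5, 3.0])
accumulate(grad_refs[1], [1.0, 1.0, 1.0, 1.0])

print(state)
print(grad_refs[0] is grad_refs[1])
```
[5.0, 2.5, 3.5, 4.0]
True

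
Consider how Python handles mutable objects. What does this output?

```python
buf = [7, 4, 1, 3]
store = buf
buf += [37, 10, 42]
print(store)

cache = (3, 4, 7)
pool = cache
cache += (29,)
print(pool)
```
[7, 4, 1, 3, 37, 10, 42]
(3, 4, 7)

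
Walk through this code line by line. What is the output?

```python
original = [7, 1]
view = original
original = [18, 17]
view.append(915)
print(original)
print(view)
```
[18, 17]
[7, 1, 915]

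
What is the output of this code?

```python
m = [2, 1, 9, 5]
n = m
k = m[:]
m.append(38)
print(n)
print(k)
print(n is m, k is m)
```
[2, 1, 9, 5, 38]
[2, 1, 9, 5]
True False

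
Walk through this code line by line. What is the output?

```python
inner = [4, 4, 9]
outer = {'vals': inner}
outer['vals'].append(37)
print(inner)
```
[4, 4, 9, 37]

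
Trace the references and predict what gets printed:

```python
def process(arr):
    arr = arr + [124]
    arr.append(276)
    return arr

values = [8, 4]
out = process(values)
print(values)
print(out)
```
[8, 4]
[8, 4, 124, 276]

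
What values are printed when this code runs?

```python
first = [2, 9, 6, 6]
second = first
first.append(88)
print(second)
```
[2, 9, 6, 6, 88]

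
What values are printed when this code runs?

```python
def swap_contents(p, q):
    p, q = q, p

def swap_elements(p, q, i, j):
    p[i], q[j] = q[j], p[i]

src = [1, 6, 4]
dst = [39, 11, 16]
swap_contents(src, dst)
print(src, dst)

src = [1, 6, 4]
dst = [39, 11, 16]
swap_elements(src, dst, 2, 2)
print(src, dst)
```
[1, 6, 4] [39, 11, 16]
[1, 6, 16] [39, 11, 4]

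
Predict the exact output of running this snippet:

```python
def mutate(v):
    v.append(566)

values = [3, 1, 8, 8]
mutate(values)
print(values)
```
[3, 1, 8, 8, 566]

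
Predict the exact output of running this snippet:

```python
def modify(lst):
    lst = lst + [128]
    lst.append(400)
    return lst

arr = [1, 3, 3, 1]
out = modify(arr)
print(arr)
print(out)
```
[1, 3, 3, 1]
[1, 3, 3, 1, 128, 400]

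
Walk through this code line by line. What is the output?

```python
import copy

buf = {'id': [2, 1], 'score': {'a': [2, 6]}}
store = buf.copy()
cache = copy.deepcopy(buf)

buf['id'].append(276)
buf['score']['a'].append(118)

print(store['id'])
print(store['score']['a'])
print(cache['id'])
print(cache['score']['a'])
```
[2, 1, 276]
[2, 6, 118]
[2, 1]
[2, 6]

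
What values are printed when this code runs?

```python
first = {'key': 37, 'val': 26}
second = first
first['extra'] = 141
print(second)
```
{'key': 37, 'val': 26, 'extra': 141}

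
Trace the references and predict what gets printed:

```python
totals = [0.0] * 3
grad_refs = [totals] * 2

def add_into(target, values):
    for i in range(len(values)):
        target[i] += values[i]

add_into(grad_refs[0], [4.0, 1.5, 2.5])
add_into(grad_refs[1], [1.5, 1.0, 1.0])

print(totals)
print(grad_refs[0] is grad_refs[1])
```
[5.5, 2.5, 3.5]
True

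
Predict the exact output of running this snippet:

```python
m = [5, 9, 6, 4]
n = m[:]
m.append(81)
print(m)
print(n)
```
[5, 9, 6, 4, 81]
[5, 9, 6, 4]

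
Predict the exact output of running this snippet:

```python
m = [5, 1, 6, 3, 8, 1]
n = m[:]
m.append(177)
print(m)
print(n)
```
[5, 1, 6, 3, 8, 1, 177]
[5, 1, 6, 3, 8, 1]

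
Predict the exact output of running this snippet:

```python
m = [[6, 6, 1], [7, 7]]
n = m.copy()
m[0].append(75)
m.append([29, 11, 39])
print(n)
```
[[6, 6, 1, 75], [7, 7]]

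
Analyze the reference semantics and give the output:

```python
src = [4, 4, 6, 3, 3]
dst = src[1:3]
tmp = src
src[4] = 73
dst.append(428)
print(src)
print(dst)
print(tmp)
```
[4, 4, 6, 3, 73]
[4, 6, 428]
[4, 4, 6, 3, 73]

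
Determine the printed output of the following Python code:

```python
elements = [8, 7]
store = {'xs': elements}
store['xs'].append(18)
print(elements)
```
[8, 7, 18]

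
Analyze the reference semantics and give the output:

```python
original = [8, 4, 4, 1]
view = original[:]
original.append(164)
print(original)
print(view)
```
[8, 4, 4, 1, 164]
[8, 4, 4, 1]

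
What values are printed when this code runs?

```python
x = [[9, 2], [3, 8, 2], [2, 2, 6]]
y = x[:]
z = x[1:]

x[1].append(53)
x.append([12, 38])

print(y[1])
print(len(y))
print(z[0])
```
[3, 8, 2, 53]
3
[3, 8, 2, 53]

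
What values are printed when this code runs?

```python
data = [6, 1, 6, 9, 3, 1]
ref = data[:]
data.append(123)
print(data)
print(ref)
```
[6, 1, 6, 9, 3, 1, 123]
[6, 1, 6, 9, 3, 1]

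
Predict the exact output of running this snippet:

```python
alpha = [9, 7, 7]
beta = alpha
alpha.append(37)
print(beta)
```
[9, 7, 7, 37]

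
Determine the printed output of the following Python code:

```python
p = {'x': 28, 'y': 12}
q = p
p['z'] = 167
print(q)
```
{'x': 28, 'y': 12, 'z': 167}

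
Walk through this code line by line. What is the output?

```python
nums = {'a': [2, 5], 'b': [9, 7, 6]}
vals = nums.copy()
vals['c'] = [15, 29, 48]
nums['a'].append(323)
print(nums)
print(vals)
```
{'a': [2, 5, 323], 'b': [9, 7, 6]}
{'a': [2, 5, 323], 'b': [9, 7, 6], 'c': [15, 29, 48]}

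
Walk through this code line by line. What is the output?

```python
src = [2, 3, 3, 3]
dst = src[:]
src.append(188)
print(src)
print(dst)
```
[2, 3, 3, 3, 188]
[2, 3, 3, 3]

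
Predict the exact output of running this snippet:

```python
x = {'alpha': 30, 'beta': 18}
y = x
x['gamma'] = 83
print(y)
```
{'alpha': 30, 'beta': 18, 'gamma': 83}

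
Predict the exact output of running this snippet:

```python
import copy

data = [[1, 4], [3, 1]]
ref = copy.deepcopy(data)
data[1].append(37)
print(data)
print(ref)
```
[[1, 4], [3, 1, 37]]
[[1, 4], [3, 1]]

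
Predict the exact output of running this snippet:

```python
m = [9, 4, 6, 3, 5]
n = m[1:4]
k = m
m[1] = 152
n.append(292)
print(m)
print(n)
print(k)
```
[9, 152, 6, 3, 5]
[4, 6, 3, 292]
[9, 152, 6, 3, 5]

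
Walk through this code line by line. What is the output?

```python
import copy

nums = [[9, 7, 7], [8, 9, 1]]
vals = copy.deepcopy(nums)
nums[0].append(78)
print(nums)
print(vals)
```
[[9, 7, 7, 78], [8, 9, 1]]
[[9, 7, 7], [8, 9, 1]]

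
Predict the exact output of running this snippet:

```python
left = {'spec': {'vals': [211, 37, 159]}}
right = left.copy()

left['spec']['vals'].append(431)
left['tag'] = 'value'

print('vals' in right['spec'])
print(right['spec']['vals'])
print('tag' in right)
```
True
[211, 37, 159, 431]
False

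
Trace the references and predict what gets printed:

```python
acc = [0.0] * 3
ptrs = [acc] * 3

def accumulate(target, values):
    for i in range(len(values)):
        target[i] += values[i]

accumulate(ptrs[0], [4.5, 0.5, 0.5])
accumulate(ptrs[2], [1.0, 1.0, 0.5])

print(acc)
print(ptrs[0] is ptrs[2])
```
[5.5, 1.5, 1.0]
True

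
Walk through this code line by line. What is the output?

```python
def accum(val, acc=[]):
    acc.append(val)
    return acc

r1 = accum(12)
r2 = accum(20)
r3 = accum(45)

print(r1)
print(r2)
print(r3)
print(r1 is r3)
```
[12, 20, 45]
[12, 20, 45]
[12, 20, 45]
True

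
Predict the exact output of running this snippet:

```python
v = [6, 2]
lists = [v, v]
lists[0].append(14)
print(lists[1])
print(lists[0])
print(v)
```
[6, 2, 14]
[6, 2, 14]
[6, 2, 14]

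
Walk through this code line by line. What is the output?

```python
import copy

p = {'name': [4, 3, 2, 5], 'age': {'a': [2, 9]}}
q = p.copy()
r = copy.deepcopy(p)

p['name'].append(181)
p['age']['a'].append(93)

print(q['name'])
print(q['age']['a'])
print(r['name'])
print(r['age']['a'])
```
[4, 3, 2, 5, 181]
[2, 9, 93]
[4, 3, 2, 5]
[2, 9]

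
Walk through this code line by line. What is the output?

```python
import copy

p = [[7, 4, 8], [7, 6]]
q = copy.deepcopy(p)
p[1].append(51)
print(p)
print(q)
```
[[7, 4, 8], [7, 6, 51]]
[[7, 4, 8], [7, 6]]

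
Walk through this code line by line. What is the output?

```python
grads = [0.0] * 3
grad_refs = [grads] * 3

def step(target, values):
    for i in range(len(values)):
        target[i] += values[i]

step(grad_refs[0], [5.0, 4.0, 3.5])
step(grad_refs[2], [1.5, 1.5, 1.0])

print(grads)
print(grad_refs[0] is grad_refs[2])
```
[6.5, 5.5, 4.5]
True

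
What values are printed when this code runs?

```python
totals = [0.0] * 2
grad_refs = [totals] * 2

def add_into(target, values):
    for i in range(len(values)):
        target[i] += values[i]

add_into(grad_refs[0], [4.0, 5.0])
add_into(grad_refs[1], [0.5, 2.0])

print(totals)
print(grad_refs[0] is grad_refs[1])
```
[4.5, 7.0]
True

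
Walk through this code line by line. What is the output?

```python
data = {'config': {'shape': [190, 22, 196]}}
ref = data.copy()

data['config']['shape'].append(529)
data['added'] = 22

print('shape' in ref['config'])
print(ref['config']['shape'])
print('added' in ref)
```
True
[190, 22, 196, 529]
False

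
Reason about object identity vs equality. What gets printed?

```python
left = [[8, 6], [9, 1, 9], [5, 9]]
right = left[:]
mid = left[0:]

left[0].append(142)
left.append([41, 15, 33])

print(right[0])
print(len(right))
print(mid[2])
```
[8, 6, 142]
3
[5, 9]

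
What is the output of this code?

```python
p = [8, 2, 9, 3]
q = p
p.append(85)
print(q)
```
[8, 2, 9, 3, 85]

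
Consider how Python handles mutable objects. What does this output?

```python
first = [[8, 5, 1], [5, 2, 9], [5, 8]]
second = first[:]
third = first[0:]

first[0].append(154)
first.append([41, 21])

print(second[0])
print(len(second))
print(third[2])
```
[8, 5, 1, 154]
3
[5, 8]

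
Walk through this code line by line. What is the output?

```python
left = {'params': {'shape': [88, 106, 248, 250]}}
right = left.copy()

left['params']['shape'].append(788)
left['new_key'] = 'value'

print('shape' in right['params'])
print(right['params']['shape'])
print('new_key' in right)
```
True
[88, 106, 248, 250, 788]
False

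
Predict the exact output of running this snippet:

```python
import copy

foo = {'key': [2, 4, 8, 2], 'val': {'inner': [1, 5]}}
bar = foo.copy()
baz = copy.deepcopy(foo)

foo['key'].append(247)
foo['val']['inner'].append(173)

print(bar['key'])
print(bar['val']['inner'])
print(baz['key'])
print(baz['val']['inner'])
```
[2, 4, 8, 2, 247]
[1, 5, 173]
[2, 4, 8, 2]
[1, 5]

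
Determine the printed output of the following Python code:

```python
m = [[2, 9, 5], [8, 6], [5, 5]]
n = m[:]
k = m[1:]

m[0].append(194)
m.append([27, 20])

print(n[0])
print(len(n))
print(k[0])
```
[2, 9, 5, 194]
3
[8, 6]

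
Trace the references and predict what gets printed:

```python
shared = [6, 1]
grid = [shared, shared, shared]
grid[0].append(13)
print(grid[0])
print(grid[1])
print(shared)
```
[6, 1, 13]
[6, 1, 13]
[6, 1, 13]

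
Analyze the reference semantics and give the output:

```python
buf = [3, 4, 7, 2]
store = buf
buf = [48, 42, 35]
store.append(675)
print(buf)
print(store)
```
[48, 42, 35]
[3, 4, 7, 2, 675]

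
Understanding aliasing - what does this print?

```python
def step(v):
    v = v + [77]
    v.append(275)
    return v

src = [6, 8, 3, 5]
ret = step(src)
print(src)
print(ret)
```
[6, 8, 3, 5]
[6, 8, 3, 5, 77, 275]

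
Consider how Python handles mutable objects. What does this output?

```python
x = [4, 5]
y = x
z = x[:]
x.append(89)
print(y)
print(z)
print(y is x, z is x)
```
[4, 5, 89]
[4, 5]
True False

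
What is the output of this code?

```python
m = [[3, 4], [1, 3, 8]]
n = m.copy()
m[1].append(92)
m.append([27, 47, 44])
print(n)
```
[[3, 4], [1, 3, 8, 92]]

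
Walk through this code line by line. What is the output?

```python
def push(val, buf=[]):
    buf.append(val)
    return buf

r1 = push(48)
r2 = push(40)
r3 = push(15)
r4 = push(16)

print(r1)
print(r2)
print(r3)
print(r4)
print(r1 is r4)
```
[48, 40, 15, 16]
[48, 40, 15, 16]
[48, 40, 15, 16]
[48, 40, 15, 16]
True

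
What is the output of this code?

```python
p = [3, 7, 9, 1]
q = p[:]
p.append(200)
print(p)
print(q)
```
[3, 7, 9, 1, 200]
[3, 7, 9, 1]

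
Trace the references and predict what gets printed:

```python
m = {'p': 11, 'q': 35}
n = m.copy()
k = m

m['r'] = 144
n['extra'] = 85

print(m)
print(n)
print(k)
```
{'p': 11, 'q': 35, 'r': 144}
{'p': 11, 'q': 35, 'extra': 85}
{'p': 11, 'q': 35, 'r': 144}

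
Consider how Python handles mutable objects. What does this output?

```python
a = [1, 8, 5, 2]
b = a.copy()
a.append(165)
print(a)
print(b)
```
[1, 8, 5, 2, 165]
[1, 8, 5, 2]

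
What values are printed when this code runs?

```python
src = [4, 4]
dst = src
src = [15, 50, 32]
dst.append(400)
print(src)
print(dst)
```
[15, 50, 32]
[4, 4, 400]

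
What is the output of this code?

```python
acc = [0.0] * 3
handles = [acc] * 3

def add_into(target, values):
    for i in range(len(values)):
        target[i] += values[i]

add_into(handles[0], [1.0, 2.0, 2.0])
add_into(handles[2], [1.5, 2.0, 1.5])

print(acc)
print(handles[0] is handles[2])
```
[2.5, 4.0, 3.5]
True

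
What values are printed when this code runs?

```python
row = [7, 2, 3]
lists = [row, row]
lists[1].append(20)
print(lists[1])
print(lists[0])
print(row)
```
[7, 2, 3, 20]
[7, 2, 3, 20]
[7, 2, 3, 20]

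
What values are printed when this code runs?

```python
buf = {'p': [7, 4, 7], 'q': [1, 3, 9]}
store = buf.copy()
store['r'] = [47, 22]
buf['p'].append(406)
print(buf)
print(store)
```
{'p': [7, 4, 7, 406], 'q': [1, 3, 9]}
{'p': [7, 4, 7, 406], 'q': [1, 3, 9], 'r': [47, 22]}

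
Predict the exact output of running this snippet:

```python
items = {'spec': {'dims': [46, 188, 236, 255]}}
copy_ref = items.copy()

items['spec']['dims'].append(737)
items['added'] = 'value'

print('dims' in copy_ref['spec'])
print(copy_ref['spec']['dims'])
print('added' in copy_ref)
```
True
[46, 188, 236, 255, 737]
False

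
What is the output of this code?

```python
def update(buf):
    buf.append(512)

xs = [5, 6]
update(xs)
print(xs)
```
[5, 6, 512]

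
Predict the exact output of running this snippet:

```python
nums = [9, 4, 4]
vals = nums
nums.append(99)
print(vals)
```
[9, 4, 4, 99]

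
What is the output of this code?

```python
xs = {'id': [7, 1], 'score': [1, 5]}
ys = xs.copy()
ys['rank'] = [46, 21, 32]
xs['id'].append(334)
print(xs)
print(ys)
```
{'id': [7, 1, 334], 'score': [1, 5]}
{'id': [7, 1, 334], 'score': [1, 5], 'rank': [46, 21, 32]}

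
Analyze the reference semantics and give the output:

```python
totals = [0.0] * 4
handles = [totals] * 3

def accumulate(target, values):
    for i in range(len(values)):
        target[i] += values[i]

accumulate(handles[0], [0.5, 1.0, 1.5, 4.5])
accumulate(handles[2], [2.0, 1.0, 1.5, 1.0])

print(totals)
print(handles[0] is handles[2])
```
[2.5, 2.0, 3.0, 5.5]
True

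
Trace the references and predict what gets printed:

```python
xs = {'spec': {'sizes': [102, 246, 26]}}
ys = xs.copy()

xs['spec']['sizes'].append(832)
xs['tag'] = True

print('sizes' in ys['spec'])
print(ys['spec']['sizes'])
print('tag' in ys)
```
True
[102, 246, 26, 832]
False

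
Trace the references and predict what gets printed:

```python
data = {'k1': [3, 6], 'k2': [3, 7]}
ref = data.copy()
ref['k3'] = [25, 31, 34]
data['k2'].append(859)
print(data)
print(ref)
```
{'k1': [3, 6], 'k2': [3, 7, 859]}
{'k1': [3, 6], 'k2': [3, 7, 859], 'k3': [25, 31, 34]}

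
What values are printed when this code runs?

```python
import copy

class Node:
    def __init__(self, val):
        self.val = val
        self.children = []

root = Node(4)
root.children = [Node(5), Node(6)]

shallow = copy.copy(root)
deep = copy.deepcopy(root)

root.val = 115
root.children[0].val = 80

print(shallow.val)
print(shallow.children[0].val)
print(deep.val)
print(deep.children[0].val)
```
4
80
4
5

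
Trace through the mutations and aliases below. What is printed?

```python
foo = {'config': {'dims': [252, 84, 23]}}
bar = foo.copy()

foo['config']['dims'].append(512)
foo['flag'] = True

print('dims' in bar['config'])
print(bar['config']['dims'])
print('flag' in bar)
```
True
[252, 84, 23, 512]
False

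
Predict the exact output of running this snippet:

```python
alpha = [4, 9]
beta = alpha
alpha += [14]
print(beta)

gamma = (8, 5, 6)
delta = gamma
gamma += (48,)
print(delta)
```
[4, 9, 14]
(8, 5, 6)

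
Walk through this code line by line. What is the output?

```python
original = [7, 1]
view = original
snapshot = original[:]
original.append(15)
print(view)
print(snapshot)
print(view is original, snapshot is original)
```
[7, 1, 15]
[7, 1]
True False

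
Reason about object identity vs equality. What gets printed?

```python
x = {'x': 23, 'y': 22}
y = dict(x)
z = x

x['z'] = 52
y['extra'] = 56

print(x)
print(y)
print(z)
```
{'x': 23, 'y': 22, 'z': 52}
{'x': 23, 'y': 22, 'extra': 56}
{'x': 23, 'y': 22, 'z': 52}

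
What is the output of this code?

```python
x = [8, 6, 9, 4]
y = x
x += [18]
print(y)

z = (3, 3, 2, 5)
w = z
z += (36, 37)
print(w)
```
[8, 6, 9, 4, 18]
(3, 3, 2, 5)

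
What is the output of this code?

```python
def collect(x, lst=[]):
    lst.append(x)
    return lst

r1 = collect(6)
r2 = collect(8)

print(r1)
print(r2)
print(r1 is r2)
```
[6, 8]
[6, 8]
True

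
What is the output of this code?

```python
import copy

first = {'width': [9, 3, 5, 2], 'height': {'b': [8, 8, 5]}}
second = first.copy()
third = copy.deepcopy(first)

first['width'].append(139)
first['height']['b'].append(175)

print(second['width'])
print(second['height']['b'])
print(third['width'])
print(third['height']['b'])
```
[9, 3, 5, 2, 139]
[8, 8, 5, 175]
[9, 3, 5, 2]
[8, 8, 5]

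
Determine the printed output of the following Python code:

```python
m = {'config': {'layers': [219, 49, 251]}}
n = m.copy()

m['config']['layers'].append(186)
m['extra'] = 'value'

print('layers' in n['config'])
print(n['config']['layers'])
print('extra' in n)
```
True
[219, 49, 251, 186]
False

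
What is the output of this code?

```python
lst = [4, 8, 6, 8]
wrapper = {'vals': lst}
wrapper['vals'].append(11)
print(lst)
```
[4, 8, 6, 8, 11]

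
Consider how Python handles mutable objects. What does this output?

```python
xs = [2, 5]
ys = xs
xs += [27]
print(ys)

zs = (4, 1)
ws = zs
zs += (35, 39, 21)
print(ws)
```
[2, 5, 27]
(4, 1)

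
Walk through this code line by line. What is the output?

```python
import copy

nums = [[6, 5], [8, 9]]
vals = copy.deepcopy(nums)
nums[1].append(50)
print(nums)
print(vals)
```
[[6, 5], [8, 9, 50]]
[[6, 5], [8, 9]]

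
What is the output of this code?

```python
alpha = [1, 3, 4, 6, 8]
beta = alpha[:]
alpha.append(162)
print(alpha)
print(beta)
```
[1, 3, 4, 6, 8, 162]
[1, 3, 4, 6, 8]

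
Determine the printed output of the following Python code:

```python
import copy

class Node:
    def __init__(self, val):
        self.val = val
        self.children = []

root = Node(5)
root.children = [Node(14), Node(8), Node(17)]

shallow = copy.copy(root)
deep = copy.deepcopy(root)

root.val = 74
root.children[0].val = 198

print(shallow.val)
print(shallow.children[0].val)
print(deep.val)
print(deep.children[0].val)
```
5
198
5
14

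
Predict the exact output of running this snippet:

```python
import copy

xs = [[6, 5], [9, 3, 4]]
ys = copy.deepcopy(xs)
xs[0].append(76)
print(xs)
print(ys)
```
[[6, 5, 76], [9, 3, 4]]
[[6, 5], [9, 3, 4]]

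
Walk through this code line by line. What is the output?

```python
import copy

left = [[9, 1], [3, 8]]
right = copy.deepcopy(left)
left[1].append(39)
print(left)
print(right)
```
[[9, 1], [3, 8, 39]]
[[9, 1], [3, 8]]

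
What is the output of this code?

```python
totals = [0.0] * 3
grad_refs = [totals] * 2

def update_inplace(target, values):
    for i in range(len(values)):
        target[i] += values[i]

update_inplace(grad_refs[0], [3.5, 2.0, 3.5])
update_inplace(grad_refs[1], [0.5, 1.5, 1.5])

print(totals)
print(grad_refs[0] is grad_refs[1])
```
[4.0, 3.5, 5.0]
True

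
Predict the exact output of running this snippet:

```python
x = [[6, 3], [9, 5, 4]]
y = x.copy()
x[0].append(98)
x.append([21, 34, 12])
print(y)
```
[[6, 3, 98], [9, 5, 4]]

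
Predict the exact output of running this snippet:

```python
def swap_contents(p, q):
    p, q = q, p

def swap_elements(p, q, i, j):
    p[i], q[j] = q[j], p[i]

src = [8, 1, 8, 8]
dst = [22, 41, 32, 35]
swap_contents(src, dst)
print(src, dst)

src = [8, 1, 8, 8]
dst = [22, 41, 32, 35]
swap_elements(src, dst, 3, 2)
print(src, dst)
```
[8, 1, 8, 8] [22, 41, 32, 35]
[8, 1, 8, 32] [22, 41, 8, 35]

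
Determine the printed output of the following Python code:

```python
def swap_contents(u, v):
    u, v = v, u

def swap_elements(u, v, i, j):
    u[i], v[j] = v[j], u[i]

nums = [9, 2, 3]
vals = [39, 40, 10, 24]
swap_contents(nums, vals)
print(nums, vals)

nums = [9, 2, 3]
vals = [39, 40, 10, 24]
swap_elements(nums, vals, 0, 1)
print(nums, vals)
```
[9, 2, 3] [39, 40, 10, 24]
[40, 2, 3] [39, 9, 10, 24]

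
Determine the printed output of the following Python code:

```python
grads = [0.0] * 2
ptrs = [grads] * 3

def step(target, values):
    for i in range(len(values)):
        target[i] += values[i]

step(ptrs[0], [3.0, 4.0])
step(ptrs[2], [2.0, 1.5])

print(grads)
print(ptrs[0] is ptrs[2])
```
[5.0, 5.5]
True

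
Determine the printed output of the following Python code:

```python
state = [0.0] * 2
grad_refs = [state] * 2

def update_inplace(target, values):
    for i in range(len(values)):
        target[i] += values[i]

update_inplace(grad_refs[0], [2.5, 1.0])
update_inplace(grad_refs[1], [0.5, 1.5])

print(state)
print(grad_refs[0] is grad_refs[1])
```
[3.0, 2.5]
True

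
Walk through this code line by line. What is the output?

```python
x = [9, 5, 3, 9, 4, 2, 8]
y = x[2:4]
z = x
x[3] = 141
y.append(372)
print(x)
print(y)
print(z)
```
[9, 5, 3, 141, 4, 2, 8]
[3, 9, 372]
[9, 5, 3, 141, 4, 2, 8]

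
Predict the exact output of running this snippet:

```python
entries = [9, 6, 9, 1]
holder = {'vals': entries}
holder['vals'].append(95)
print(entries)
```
[9, 6, 9, 1, 95]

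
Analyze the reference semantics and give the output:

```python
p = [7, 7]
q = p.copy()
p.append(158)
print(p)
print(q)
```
[7, 7, 158]
[7, 7]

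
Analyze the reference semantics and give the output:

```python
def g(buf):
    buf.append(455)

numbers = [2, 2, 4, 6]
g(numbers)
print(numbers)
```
[2, 2, 4, 6, 455]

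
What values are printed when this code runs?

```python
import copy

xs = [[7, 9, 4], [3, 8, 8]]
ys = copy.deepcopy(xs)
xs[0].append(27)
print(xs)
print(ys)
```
[[7, 9, 4, 27], [3, 8, 8]]
[[7, 9, 4], [3, 8, 8]]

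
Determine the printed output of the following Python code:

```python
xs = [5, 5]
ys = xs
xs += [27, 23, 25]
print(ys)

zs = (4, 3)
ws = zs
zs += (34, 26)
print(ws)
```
[5, 5, 27, 23, 25]
(4, 3)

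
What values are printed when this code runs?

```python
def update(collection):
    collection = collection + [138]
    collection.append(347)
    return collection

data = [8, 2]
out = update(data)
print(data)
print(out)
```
[8, 2]
[8, 2, 138, 347]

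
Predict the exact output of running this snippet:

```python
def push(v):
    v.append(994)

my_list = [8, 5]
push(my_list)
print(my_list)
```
[8, 5, 994]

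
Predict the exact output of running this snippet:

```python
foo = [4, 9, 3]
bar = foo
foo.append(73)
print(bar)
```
[4, 9, 3, 73]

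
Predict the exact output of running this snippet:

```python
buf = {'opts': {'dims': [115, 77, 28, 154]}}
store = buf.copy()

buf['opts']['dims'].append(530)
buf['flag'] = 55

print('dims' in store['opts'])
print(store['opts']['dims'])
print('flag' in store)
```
True
[115, 77, 28, 154, 530]
False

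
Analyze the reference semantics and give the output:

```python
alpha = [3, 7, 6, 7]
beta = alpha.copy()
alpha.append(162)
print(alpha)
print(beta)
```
[3, 7, 6, 7, 162]
[3, 7, 6, 7]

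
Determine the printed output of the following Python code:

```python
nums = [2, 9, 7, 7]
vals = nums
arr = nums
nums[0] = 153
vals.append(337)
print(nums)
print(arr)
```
[153, 9, 7, 7, 337]
[153, 9, 7, 7, 337]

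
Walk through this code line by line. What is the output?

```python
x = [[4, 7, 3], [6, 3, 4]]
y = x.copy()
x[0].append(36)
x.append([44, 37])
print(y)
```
[[4, 7, 3, 36], [6, 3, 4]]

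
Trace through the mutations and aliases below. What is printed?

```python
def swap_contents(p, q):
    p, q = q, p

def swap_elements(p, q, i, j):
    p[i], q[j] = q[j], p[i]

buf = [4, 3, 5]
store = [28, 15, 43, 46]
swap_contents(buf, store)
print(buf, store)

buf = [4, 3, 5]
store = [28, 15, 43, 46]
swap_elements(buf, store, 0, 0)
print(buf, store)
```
[4, 3, 5] [28, 15, 43, 46]
[28, 3, 5] [4, 15, 43, 46]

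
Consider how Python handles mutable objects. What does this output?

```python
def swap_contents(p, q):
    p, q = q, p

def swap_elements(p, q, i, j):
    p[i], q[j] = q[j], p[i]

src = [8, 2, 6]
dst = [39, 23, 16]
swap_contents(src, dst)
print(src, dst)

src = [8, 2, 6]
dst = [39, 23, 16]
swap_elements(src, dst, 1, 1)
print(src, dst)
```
[8, 2, 6] [39, 23, 16]
[8, 23, 6] [39, 2, 16]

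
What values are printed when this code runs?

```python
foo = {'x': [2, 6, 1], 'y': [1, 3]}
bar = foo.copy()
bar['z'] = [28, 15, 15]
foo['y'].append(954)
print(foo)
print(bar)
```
{'x': [2, 6, 1], 'y': [1, 3, 954]}
{'x': [2, 6, 1], 'y': [1, 3, 954], 'z': [28, 15, 15]}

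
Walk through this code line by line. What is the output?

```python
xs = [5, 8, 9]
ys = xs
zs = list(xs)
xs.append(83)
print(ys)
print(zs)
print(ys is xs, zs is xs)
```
[5, 8, 9, 83]
[5, 8, 9]
True False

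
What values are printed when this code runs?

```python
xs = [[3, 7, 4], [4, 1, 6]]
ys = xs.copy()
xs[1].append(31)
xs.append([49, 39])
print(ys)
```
[[3, 7, 4], [4, 1, 6, 31]]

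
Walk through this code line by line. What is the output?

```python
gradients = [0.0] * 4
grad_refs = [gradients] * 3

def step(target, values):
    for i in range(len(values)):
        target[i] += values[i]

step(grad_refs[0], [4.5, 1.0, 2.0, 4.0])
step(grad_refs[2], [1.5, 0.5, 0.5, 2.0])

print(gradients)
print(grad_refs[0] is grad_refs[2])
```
[6.0, 1.5, 2.5, 6.0]
True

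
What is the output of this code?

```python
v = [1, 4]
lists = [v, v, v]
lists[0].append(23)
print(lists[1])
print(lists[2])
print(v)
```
[1, 4, 23]
[1, 4, 23]
[1, 4, 23]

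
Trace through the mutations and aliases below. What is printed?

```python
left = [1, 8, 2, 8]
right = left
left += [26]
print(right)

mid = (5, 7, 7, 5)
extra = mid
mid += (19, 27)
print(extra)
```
[1, 8, 2, 8, 26]
(5, 7, 7, 5)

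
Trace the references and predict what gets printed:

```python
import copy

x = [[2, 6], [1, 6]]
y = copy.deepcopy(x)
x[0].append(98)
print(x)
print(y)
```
[[2, 6, 98], [1, 6]]
[[2, 6], [1, 6]]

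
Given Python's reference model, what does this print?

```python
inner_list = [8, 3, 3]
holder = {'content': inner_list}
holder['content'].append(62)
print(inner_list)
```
[8, 3, 3, 62]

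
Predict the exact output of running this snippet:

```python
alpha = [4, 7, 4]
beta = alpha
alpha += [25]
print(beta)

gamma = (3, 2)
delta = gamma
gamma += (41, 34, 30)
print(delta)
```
[4, 7, 4, 25]
(3, 2)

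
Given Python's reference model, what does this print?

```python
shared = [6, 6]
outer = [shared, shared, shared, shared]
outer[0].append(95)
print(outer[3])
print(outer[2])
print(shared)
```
[6, 6, 95]
[6, 6, 95]
[6, 6, 95]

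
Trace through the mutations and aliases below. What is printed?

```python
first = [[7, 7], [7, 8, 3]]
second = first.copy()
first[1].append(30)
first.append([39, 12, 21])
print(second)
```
[[7, 7], [7, 8, 3, 30]]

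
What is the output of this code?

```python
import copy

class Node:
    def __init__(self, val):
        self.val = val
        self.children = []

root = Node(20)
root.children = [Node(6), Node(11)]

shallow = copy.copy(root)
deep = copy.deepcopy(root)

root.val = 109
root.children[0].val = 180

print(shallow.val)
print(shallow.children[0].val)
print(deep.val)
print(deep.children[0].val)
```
20
180
20
6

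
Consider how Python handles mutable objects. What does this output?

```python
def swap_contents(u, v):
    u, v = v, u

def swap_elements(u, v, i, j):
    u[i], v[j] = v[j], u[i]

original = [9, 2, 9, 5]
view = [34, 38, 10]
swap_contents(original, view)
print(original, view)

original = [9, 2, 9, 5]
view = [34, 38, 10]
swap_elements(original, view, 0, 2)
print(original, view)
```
[9, 2, 9, 5] [34, 38, 10]
[10, 2, 9, 5] [34, 38, 9]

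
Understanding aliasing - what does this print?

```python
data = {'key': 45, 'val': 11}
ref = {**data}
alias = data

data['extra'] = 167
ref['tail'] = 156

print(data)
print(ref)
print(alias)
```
{'key': 45, 'val': 11, 'extra': 167}
{'key': 45, 'val': 11, 'tail': 156}
{'key': 45, 'val': 11, 'extra': 167}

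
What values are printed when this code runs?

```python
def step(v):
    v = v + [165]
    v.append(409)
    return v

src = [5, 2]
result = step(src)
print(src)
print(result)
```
[5, 2]
[5, 2, 165, 409]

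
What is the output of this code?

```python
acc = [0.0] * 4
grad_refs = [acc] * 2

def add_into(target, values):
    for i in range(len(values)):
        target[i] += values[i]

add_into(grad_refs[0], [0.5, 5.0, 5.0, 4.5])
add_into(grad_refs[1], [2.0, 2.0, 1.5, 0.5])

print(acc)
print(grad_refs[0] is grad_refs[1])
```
[2.5, 7.0, 6.5, 5.0]
True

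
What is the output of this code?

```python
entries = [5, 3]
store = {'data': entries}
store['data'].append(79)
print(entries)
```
[5, 3, 79]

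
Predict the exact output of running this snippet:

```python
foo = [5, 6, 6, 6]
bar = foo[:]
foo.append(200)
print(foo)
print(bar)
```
[5, 6, 6, 6, 200]
[5, 6, 6, 6]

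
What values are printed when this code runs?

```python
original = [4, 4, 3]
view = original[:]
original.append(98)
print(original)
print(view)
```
[4, 4, 3, 98]
[4, 4, 3]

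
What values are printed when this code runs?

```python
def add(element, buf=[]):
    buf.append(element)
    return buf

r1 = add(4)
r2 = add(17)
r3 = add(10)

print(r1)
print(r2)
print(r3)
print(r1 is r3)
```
[4, 17, 10]
[4, 17, 10]
[4, 17, 10]
True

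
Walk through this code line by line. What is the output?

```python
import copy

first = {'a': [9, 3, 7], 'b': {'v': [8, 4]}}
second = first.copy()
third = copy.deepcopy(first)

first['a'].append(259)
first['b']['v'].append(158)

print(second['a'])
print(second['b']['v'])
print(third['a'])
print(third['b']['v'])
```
[9, 3, 7, 259]
[8, 4, 158]
[9, 3, 7]
[8, 4]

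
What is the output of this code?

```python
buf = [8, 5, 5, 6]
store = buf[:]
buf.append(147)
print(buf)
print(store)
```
[8, 5, 5, 6, 147]
[8, 5, 5, 6]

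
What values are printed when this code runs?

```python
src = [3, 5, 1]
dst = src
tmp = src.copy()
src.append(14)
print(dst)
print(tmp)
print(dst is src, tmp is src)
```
[3, 5, 1, 14]
[3, 5, 1]
True False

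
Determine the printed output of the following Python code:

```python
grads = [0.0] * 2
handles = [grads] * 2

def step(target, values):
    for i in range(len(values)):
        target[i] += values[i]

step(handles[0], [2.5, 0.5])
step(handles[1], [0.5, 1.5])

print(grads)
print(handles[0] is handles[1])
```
[3.0, 2.0]
True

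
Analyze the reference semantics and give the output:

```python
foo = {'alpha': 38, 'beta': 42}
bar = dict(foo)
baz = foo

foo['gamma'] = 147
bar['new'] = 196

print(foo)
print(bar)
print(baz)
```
{'alpha': 38, 'beta': 42, 'gamma': 147}
{'alpha': 38, 'beta': 42, 'new': 196}
{'alpha': 38, 'beta': 42, 'gamma': 147}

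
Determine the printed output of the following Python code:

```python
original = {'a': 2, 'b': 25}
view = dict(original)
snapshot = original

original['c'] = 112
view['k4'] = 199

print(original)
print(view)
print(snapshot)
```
{'a': 2, 'b': 25, 'c': 112}
{'a': 2, 'b': 25, 'k4': 199}
{'a': 2, 'b': 25, 'c': 112}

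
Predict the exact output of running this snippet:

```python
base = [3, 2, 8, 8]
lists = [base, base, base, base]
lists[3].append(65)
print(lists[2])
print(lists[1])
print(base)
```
[3, 2, 8, 8, 65]
[3, 2, 8, 8, 65]
[3, 2, 8, 8, 65]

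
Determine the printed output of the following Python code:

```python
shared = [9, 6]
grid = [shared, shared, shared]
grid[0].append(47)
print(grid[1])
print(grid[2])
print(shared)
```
[9, 6, 47]
[9, 6, 47]
[9, 6, 47]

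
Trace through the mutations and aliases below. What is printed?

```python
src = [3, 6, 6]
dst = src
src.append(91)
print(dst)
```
[3, 6, 6, 91]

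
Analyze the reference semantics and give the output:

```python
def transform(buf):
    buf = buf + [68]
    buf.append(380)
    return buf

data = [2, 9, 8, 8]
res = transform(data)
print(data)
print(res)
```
[2, 9, 8, 8]
[2, 9, 8, 8, 68, 380]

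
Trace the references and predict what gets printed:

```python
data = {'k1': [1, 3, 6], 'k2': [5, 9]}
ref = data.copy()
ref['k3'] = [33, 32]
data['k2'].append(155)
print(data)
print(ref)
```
{'k1': [1, 3, 6], 'k2': [5, 9, 155]}
{'k1': [1, 3, 6], 'k2': [5, 9, 155], 'k3': [33, 32]}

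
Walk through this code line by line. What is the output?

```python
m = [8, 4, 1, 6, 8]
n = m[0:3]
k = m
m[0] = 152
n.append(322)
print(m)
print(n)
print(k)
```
[152, 4, 1, 6, 8]
[8, 4, 1, 322]
[152, 4, 1, 6, 8]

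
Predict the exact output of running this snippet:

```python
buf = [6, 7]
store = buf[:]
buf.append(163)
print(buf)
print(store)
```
[6, 7, 163]
[6, 7]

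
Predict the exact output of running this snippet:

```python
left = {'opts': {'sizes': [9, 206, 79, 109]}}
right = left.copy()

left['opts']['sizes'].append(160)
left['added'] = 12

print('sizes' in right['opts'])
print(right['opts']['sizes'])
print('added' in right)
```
True
[9, 206, 79, 109, 160]
False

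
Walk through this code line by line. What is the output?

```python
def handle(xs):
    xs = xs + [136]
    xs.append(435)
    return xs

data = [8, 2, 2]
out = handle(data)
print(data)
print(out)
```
[8, 2, 2]
[8, 2, 2, 136, 435]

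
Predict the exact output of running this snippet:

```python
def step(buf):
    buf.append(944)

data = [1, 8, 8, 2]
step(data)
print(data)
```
[1, 8, 8, 2, 944]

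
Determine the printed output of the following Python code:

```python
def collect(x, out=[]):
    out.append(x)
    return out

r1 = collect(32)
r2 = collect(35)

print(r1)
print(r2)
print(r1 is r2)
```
[32, 35]
[32, 35]
True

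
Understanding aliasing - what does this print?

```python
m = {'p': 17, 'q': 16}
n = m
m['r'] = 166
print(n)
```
{'p': 17, 'q': 16, 'r': 166}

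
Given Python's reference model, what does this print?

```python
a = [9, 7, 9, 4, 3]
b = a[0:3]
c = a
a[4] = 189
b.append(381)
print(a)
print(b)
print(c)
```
[9, 7, 9, 4, 189]
[9, 7, 9, 381]
[9, 7, 9, 4, 189]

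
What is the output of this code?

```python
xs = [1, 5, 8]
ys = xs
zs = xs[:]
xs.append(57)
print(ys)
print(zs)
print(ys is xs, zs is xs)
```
[1, 5, 8, 57]
[1, 5, 8]
True False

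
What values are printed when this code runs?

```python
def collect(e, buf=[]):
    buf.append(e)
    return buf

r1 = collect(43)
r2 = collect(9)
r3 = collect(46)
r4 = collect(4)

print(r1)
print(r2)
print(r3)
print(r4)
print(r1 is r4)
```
[43, 9, 46, 4]
[43, 9, 46, 4]
[43, 9, 46, 4]
[43, 9, 46, 4]
True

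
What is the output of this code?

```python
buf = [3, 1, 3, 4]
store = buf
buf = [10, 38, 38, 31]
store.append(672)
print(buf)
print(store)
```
[10, 38, 38, 31]
[3, 1, 3, 4, 672]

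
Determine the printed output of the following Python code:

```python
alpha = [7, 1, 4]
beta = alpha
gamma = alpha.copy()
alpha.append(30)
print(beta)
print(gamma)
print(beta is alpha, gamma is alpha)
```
[7, 1, 4, 30]
[7, 1, 4]
True False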